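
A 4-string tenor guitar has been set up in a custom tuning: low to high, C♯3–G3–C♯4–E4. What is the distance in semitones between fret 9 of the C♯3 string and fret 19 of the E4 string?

C♯3 at fret 9 → A♯3 (MIDI 58); E4 at fret 19 → B5 (MIDI 83).
58 − 83 = -25, so the two pitches are 25 semitones apart, with B5 the higher.

25 semitones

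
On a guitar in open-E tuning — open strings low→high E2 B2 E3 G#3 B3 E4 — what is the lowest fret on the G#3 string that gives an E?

From G#3, count semitones up the chromatic scale until reaching E: G#–A–A#–B–C–C#–D–D#–E — 8 steps.

8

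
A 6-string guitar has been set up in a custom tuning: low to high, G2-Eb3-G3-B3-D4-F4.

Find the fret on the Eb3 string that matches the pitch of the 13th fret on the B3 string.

B3 at fret 13 is B3 + 13 semitones = C5.
The open Eb3 string is 8 semitones below the open B3, so the same pitch on the Eb3 string lies at fret 13 + 8 = 21.

21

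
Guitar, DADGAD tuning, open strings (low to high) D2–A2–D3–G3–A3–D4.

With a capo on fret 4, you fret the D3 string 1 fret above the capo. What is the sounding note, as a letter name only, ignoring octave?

The capo raises the open D3 by 4 semitones to F♯3; fretting 1 more gives D3 + 4 + 1 = D3 + 5 semitones, landing on G.

G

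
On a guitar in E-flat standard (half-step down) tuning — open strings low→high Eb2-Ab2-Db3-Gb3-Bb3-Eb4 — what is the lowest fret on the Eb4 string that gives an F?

2

From Eb4, count semitones up the chromatic scale until reaching F: Eb–E–F — 2 steps.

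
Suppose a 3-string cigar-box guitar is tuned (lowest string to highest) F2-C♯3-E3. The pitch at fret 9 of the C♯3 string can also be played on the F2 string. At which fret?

17

Fret 9 on C♯3 is MIDI 49 + 9 = 58 (A♯3). On the F2 string (open MIDI 41), that pitch is 58 − 41 = fret 17.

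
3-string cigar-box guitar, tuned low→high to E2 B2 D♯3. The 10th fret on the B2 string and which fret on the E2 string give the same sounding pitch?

17

Fret 10 on B2 is MIDI 47 + 10 = 57 (A3). On the E2 string (open MIDI 40), that pitch is 57 − 40 = fret 17.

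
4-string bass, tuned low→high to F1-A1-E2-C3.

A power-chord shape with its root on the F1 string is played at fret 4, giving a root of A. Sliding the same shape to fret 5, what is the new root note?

Moving from fret 4 to fret 5 shifts the root by 1 semitone.
A up 1 semitone is Bb.

Bb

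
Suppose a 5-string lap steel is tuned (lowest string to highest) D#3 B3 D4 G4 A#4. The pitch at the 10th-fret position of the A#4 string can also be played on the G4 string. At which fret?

Fret 10 on A#4 is MIDI 70 + 10 = 80 (G#5). On the G4 string (open MIDI 67), that pitch is 80 − 67 = fret 13.

13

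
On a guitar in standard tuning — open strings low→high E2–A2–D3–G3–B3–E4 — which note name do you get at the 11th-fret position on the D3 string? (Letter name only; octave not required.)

C#

D3 is MIDI 50. Adding 11 gives 61; 61 mod 12 = 1, i.e. C#.
(Equivalently spelled Db.)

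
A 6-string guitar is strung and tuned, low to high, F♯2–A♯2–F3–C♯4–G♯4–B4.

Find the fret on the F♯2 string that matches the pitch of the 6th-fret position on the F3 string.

F3 at fret 6 is F3 + 6 semitones = B3.
The open F♯2 string is 11 semitones below the open F3, so the same pitch on the F♯2 string lies at fret 6 + 11 = 17.

17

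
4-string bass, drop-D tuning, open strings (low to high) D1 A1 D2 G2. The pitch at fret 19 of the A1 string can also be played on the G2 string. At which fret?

A1 at fret 19 is A1 + 19 semitones = E3.
The open G2 string is 10 semitones above the open A1, so the same pitch on the G2 string lies at fret 19 − 10 = 9.

9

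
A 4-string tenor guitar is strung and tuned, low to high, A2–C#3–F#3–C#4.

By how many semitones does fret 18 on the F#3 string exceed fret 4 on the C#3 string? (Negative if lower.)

19 semitones

F#3 at fret 18 → C5 (MIDI 72); C#3 at fret 4 → F3 (MIDI 53).
72 − 53 = 19, so the two pitches are 19 semitones apart.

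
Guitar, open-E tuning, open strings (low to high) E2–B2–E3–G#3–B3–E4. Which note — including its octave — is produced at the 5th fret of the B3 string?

E4

B3 is MIDI 59. Adding 5 gives 64, which is E4.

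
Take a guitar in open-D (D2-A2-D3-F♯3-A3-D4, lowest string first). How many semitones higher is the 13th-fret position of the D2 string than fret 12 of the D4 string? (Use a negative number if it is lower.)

D2 at fret 13 → D♯3 (MIDI 51); D4 at fret 12 → D5 (MIDI 74).
51 − 74 = -23, so the two pitches are 23 semitones apart.

-23 semitones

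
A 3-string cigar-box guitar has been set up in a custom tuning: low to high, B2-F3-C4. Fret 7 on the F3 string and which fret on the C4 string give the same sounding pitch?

Fret 7 on F3 is MIDI 53 + 7 = 60 (C4). On the C4 string (open MIDI 60), that pitch is 60 − 60 = fret 0.

0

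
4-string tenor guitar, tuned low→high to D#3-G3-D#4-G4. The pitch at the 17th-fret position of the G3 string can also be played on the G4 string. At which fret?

5

Fret 17 on G3 is MIDI 55 + 17 = 72 (C5). On the G4 string (open MIDI 67), that pitch is 72 − 67 = fret 5.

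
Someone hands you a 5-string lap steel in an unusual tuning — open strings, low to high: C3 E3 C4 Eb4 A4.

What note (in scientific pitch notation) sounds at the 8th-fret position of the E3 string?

C4

The open E3 string plus 8 semitones: E–F–Gb–G–Ab–A–Bb–B–C.
The walk passes from B into C once, so the octave number goes from 3 to 4.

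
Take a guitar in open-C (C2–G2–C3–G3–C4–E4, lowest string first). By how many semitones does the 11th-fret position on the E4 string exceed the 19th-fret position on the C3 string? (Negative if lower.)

E4 at fret 11 → D♯5 (MIDI 75); C3 at fret 19 → G4 (MIDI 67).
75 − 67 = 8, so the two pitches are 8 semitones apart.

8 semitones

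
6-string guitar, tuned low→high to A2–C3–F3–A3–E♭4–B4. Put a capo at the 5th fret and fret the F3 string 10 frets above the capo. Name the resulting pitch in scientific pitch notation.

A♭4

The capo raises the open F3 by 5 semitones to B♭3; fretting 10 more gives F3 + 5 + 10 = F3 + 15 semitones = A♭4.
(Also written G♯.)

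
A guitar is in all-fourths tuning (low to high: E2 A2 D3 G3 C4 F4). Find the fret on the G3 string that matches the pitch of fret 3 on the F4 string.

F4 at fret 3 is F4 + 3 semitones = G#4.
The open G3 string is 10 semitones below the open F4, so the same pitch on the G3 string lies at fret 3 + 10 = 13.

13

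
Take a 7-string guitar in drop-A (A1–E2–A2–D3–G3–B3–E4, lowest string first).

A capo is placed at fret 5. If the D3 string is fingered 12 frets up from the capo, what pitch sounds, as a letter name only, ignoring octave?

The capo raises the open D3 by 5 semitones to G3; fretting 12 more gives D3 + 5 + 12 = D3 + 17 semitones, landing on G.

G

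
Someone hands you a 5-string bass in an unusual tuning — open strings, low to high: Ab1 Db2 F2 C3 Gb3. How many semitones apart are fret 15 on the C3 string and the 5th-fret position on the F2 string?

C3 at fret 15 → Eb4 (MIDI 63); F2 at fret 5 → Bb2 (MIDI 46).
63 − 46 = 17, so the two pitches are 17 semitones apart, with Eb4 the higher.

17 semitones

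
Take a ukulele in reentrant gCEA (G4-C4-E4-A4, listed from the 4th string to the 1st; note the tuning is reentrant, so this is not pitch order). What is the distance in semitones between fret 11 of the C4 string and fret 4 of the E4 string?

3 semitones

C4 at fret 11 → B4 (MIDI 71); E4 at fret 4 → G#4 (MIDI 68).
71 − 68 = 3, so the two pitches are 3 semitones apart, with B4 the higher.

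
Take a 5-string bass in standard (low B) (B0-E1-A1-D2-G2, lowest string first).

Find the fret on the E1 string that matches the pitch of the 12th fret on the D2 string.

22

D2 at fret 12 is D2 + 12 semitones = D3.
The open E1 string is 10 semitones below the open D2, so the same pitch on the E1 string lies at fret 12 + 10 = 22.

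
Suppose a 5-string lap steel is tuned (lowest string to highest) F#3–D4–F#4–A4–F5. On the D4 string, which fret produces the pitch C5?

C5 is 10 semitones above the open D4 (D–D#–E–F–…–A#–B–C), so it sits at fret 10.

10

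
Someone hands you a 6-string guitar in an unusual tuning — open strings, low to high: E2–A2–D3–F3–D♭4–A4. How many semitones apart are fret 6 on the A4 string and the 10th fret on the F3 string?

A4 at fret 6 → E♭5 (MIDI 75); F3 at fret 10 → E♭4 (MIDI 63).
75 − 63 = 12, so the two pitches are 12 semitones apart, with E♭5 the higher.

12 semitones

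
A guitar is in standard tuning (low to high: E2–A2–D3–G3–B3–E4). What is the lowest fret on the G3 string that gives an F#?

11

From G3, count semitones up the chromatic scale until reaching F#: G–G#–A–A#–…–E–F–F# — 11 steps.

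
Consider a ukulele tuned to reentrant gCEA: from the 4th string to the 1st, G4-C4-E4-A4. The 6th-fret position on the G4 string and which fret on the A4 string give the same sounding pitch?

Fret 6 on G4 is MIDI 67 + 6 = 73 (C#5). On the A4 string (open MIDI 69), that pitch is 73 − 69 = fret 4.

4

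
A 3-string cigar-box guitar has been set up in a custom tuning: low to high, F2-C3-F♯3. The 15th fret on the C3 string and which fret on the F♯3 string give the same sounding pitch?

9

C3 at fret 15 is C3 + 15 semitones = D♯4.
The open F♯3 string is 6 semitones above the open C3, so the same pitch on the F♯3 string lies at fret 15 − 6 = 9.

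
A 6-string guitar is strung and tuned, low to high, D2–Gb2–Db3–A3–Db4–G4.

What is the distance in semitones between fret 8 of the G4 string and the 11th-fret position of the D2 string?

G4 at fret 8 → Eb5 (MIDI 75); D2 at fret 11 → Db3 (MIDI 49).
75 − 49 = 26, so the two pitches are 26 semitones apart, with Eb5 the higher.

26 semitones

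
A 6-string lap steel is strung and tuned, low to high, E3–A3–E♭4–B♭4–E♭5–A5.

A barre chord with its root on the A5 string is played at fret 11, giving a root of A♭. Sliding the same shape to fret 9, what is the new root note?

Moving from fret 11 to fret 9 shifts the root by -2 semitones.
A♭ down 2 semitones is G♭.

G♭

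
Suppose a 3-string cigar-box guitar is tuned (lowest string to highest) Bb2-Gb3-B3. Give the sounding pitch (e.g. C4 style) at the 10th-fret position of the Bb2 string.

Each fret is one semitone, so Bb2 + 10 = Ab3.
(Equivalently spelled G#3.)

Ab3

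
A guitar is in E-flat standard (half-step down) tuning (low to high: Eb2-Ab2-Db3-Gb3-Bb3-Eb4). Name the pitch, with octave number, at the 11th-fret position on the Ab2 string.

G3

The open Ab2 string plus 11 semitones: Ab–A–Bb–B–…–F–Gb–G.
The walk passes from B into C once, so the octave number goes from 2 to 3.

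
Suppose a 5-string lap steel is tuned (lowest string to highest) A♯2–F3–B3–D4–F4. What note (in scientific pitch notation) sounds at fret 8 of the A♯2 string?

A♯2 is MIDI 46. Adding 8 gives 54, which is F♯3.

F♯3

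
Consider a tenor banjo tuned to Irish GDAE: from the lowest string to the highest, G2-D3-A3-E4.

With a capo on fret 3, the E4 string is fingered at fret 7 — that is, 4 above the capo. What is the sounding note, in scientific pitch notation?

The capo raises the open E4 by 3 semitones to G4; fretting 4 more gives E4 + 3 + 4 = E4 + 7 semitones = B4.

B4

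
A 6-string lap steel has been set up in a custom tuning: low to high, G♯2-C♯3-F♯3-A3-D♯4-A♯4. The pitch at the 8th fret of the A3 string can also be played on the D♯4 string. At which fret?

2

A3 at fret 8 is A3 + 8 semitones = F4.
The open D♯4 string is 6 semitones above the open A3, so the same pitch on the D♯4 string lies at fret 8 − 6 = 2.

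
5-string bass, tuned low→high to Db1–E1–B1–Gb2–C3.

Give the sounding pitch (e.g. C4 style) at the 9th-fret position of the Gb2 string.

Gb2 is MIDI 42. Adding 9 gives 51, which is Eb3.
(Equivalently spelled D#3.)

Eb3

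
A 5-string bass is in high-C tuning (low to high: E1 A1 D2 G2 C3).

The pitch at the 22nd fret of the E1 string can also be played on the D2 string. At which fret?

Fret 22 on E1 is MIDI 28 + 22 = 50 (D3). On the D2 string (open MIDI 38), that pitch is 50 − 38 = fret 12.

12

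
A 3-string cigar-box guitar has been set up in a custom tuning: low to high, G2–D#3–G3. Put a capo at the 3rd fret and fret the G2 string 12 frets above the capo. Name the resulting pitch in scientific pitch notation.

The capo raises the open G2 by 3 semitones to A#2; fretting 12 more gives G2 + 3 + 12 = G2 + 15 semitones = A#3.

A#3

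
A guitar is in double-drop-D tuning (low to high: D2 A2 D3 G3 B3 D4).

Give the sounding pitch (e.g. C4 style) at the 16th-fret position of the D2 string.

F♯3

D2 is MIDI 38. Adding 16 gives 54, which is F♯3.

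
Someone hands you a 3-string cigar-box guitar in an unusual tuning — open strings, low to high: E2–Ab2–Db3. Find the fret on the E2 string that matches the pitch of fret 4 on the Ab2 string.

8

Ab2 at fret 4 is Ab2 + 4 semitones = C3.
The open E2 string is 4 semitones below the open Ab2, so the same pitch on the E2 string lies at fret 4 + 4 = 8.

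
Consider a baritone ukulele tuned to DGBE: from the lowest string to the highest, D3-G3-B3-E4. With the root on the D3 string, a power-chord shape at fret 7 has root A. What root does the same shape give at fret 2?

E

Moving from fret 7 to fret 2 shifts the root by -5 semitones.
A down 5 semitones is E.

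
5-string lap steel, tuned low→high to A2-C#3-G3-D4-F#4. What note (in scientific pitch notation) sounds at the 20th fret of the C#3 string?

A4

The open C#3 string plus 20 semitones: C#–D–D#–E–…–G–G#–A.
The walk passes from B into C once, so the octave number goes from 3 to 4.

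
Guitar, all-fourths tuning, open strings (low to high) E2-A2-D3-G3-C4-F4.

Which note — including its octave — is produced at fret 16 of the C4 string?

C4 is MIDI 60. Adding 16 gives 76, which is E5.

E5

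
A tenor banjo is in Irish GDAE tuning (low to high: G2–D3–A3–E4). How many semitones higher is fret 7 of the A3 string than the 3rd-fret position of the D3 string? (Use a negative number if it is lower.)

11 semitones

A3 at fret 7 → E4 (MIDI 64); D3 at fret 3 → F3 (MIDI 53).
64 − 53 = 11, so the two pitches are 11 semitones apart.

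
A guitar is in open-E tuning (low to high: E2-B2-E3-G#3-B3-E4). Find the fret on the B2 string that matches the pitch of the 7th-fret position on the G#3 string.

16

G#3 at fret 7 is G#3 + 7 semitones = D#4.
The open B2 string is 9 semitones below the open G#3, so the same pitch on the B2 string lies at fret 7 + 9 = 16.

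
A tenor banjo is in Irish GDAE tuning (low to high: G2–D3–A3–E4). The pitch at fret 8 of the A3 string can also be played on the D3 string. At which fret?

A3 at fret 8 is A3 + 8 semitones = F4.
The open D3 string is 7 semitones below the open A3, so the same pitch on the D3 string lies at fret 8 + 7 = 15.

15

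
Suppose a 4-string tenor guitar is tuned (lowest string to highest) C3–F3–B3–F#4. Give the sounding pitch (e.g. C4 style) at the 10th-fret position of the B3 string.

A4

Each fret is one semitone, so B3 + 10 = A4.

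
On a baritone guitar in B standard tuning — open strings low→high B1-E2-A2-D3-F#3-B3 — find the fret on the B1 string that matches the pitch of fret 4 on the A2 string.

Fret 4 on A2 is MIDI 45 + 4 = 49 (C#3). On the B1 string (open MIDI 35), that pitch is 49 − 35 = fret 14.

14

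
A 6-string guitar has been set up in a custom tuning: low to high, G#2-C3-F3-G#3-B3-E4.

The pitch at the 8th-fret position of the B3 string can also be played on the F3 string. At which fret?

Fret 8 on B3 is MIDI 59 + 8 = 67 (G4). On the F3 string (open MIDI 53), that pitch is 67 − 53 = fret 14.

14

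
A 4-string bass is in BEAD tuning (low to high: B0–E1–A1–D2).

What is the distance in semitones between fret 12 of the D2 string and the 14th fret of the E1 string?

D2 at fret 12 → D3 (MIDI 50); E1 at fret 14 → F#2 (MIDI 42).
50 − 42 = 8, so the two pitches are 8 semitones apart, with D3 the higher.

8 semitones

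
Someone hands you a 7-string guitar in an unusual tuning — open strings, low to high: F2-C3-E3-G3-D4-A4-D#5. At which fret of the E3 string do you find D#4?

D#4 is 11 semitones above the open E3 (E–F–F#–G–…–C#–D–D#), so it sits at fret 11.

11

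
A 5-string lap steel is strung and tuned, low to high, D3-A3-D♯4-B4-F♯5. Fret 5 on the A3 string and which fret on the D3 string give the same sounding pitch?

Fret 5 on A3 is MIDI 57 + 5 = 62 (D4). On the D3 string (open MIDI 50), that pitch is 62 − 50 = fret 12.

12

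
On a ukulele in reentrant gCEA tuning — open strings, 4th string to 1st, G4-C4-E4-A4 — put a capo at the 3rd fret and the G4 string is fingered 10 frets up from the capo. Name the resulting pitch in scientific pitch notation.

G#5

The capo raises the open G4 by 3 semitones to A#4; fretting 10 more gives G4 + 3 + 10 = G4 + 13 semitones = G#5.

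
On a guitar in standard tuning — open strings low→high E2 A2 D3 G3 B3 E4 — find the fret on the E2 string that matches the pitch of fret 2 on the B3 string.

21

B3 at fret 2 is B3 + 2 semitones = C♯4.
The open E2 string is 19 semitones below the open B3, so the same pitch on the E2 string lies at fret 2 + 19 = 21.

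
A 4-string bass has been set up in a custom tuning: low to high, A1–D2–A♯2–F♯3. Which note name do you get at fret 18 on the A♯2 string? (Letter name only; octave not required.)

Each fret is one semitone, so A♯2 + 18 = E.

E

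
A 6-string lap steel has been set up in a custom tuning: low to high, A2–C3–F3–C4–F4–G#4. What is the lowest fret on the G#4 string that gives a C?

From G#4, count semitones up the chromatic scale until reaching C: G#–A–A#–B–C — 4 steps.

4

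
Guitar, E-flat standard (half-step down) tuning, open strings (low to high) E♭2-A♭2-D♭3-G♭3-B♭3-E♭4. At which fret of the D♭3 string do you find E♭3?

E♭3 is 2 semitones above the open D♭3 (Db–D–Eb), so it sits at fret 2.

2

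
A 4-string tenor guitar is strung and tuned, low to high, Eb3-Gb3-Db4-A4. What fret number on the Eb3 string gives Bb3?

7

Bb3 is 7 semitones above the open Eb3 (Eb–E–F–Gb–G–Ab–A–Bb), so it sits at fret 7.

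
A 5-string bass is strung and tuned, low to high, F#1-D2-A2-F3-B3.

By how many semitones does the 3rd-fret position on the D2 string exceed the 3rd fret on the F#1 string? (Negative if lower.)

D2 at fret 3 → F2 (MIDI 41); F#1 at fret 3 → A1 (MIDI 33).
41 − 33 = 8, so the two pitches are 8 semitones apart.

8 semitones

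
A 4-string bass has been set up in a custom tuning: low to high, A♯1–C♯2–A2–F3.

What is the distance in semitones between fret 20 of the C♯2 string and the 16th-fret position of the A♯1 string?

C♯2 at fret 20 → A3 (MIDI 57); A♯1 at fret 16 → D3 (MIDI 50).
57 − 50 = 7, so the two pitches are 7 semitones apart, with A3 the higher.

7 semitones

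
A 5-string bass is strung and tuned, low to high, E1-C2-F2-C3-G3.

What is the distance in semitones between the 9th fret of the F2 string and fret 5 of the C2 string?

F2 at fret 9 → D3 (MIDI 50); C2 at fret 5 → F2 (MIDI 41).
50 − 41 = 9, so the two pitches are 9 semitones apart, with D3 the higher.

9 semitones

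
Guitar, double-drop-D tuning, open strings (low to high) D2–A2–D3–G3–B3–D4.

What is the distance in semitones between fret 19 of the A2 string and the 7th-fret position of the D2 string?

A2 at fret 19 → E4 (MIDI 64); D2 at fret 7 → A2 (MIDI 45).
64 − 45 = 19, so the two pitches are 19 semitones apart, with E4 the higher.

19 semitones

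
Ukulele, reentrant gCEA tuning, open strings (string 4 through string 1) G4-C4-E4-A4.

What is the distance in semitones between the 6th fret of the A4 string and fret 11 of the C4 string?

4 semitones

A4 at fret 6 → D♯5 (MIDI 75); C4 at fret 11 → B4 (MIDI 71).
75 − 71 = 4, so the two pitches are 4 semitones apart, with D♯5 the higher.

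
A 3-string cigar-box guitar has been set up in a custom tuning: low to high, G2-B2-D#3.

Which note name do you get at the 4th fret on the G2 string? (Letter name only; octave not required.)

The open G2 string plus 4 semitones: G–G#–A–A#–B.

B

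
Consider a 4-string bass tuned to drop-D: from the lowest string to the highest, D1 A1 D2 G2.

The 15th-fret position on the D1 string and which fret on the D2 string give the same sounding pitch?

Fret 15 on D1 is MIDI 26 + 15 = 41 (F2). On the D2 string (open MIDI 38), that pitch is 41 − 38 = fret 3.

3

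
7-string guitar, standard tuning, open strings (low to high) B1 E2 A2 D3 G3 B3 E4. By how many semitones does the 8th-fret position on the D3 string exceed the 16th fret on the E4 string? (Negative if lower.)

D3 at fret 8 → A♯3 (MIDI 58); E4 at fret 16 → G♯5 (MIDI 80).
58 − 80 = -22, so the two pitches are 22 semitones apart.

-22 semitones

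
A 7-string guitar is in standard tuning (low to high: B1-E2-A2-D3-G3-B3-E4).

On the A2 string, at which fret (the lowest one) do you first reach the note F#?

From A2, count semitones up the chromatic scale until reaching F#: A–A#–B–C–C#–D–D#–E–F–F# — 9 steps.

9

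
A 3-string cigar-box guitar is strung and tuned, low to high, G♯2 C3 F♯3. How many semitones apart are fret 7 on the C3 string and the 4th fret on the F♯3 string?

C3 at fret 7 → G3 (MIDI 55); F♯3 at fret 4 → A♯3 (MIDI 58).
55 − 58 = -3, so the two pitches are 3 semitones apart, with A♯3 the higher.

3 semitones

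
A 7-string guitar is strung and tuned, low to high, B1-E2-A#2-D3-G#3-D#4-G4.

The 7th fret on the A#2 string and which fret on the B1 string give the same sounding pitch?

A#2 at fret 7 is A#2 + 7 semitones = F3.
The open B1 string is 11 semitones below the open A#2, so the same pitch on the B1 string lies at fret 7 + 11 = 18.

18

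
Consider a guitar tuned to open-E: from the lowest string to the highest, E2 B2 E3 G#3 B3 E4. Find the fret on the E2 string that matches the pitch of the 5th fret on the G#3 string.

21

G#3 at fret 5 is G#3 + 5 semitones = C#4.
The open E2 string is 16 semitones below the open G#3, so the same pitch on the E2 string lies at fret 5 + 16 = 21.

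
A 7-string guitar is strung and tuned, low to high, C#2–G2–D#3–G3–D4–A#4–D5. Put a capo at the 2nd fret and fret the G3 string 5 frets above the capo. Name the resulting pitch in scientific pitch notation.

D4

The capo raises the open G3 by 2 semitones to A3; fretting 5 more gives G3 + 2 + 5 = G3 + 7 semitones = D4.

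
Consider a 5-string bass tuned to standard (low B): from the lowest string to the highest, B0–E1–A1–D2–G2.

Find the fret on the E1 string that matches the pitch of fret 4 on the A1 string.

9

Fret 4 on A1 is MIDI 33 + 4 = 37 (C#2). On the E1 string (open MIDI 28), that pitch is 37 − 28 = fret 9.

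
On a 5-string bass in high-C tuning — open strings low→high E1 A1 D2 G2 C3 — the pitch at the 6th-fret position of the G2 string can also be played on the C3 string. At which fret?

Fret 6 on G2 is MIDI 43 + 6 = 49 (C♯3). On the C3 string (open MIDI 48), that pitch is 49 − 48 = fret 1.

1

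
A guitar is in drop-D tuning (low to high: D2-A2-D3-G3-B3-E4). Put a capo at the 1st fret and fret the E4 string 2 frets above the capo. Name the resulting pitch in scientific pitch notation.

G4

The capo raises the open E4 by 1 semitone to F4; fretting 2 more gives E4 + 1 + 2 = E4 + 3 semitones = G4.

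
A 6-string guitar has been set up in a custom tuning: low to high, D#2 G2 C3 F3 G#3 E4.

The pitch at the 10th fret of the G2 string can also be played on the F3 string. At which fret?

0

Fret 10 on G2 is MIDI 43 + 10 = 53 (F3). On the F3 string (open MIDI 53), that pitch is 53 − 53 = fret 0.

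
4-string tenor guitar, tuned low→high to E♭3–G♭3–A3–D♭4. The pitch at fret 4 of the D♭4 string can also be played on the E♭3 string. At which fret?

14

Fret 4 on D♭4 is MIDI 61 + 4 = 65 (F4). On the E♭3 string (open MIDI 51), that pitch is 65 − 51 = fret 14.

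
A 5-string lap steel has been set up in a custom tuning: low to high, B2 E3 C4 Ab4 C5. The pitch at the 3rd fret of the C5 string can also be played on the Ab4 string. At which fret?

Fret 3 on C5 is MIDI 72 + 3 = 75 (Eb5). On the Ab4 string (open MIDI 68), that pitch is 75 − 68 = fret 7.

7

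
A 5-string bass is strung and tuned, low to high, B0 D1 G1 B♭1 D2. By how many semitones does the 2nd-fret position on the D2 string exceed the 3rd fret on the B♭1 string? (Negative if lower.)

3 semitones

D2 at fret 2 → E2 (MIDI 40); B♭1 at fret 3 → D♭2 (MIDI 37).
40 − 37 = 3, so the two pitches are 3 semitones apart.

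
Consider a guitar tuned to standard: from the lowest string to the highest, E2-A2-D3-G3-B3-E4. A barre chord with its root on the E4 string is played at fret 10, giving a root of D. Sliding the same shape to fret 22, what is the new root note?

D

Moving from fret 10 to fret 22 shifts the root by 12 semitones.
D up 12 semitones is D.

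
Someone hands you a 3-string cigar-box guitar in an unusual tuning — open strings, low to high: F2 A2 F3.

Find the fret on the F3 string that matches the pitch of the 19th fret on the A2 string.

11

Fret 19 on A2 is MIDI 45 + 19 = 64 (E4). On the F3 string (open MIDI 53), that pitch is 64 − 53 = fret 11.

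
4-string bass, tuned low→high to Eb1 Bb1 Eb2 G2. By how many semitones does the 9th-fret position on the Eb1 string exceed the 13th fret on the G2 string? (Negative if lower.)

-20 semitones

Eb1 at fret 9 → C2 (MIDI 36); G2 at fret 13 → Ab3 (MIDI 56).
36 − 56 = -20, so the two pitches are 20 semitones apart.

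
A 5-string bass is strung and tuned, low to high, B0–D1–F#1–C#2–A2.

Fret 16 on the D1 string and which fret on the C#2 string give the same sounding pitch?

D1 at fret 16 is D1 + 16 semitones = F#2.
The open C#2 string is 11 semitones above the open D1, so the same pitch on the C#2 string lies at fret 16 − 11 = 5.

5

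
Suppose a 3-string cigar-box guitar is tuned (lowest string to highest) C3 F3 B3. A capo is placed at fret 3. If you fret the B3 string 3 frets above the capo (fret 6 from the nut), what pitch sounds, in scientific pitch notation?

The capo raises the open B3 by 3 semitones to D4; fretting 3 more gives B3 + 3 + 3 = B3 + 6 semitones = F4.

F4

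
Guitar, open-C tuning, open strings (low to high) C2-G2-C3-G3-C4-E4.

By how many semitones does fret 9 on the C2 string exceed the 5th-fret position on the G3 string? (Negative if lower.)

C2 at fret 9 → A2 (MIDI 45); G3 at fret 5 → C4 (MIDI 60).
45 − 60 = -15, so the two pitches are 15 semitones apart.

-15 semitones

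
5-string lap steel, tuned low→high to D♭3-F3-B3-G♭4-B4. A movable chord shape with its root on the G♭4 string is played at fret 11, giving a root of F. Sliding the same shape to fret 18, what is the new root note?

C

Moving from fret 11 to fret 18 shifts the root by 7 semitones.
F up 7 semitones is C.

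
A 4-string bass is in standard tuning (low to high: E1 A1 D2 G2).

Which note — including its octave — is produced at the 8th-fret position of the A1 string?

A1 is MIDI 33. Adding 8 gives 41, which is F2.

F2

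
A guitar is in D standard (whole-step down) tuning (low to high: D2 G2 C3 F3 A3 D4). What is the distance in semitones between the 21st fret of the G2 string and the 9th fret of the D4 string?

7 semitones

G2 at fret 21 → E4 (MIDI 64); D4 at fret 9 → B4 (MIDI 71).
64 − 71 = -7, so the two pitches are 7 semitones apart, with B4 the higher.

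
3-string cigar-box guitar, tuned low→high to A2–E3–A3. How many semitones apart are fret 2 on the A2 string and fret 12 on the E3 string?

17 semitones

A2 at fret 2 → B2 (MIDI 47); E3 at fret 12 → E4 (MIDI 64).
47 − 64 = -17, so the two pitches are 17 semitones apart, with E4 the higher.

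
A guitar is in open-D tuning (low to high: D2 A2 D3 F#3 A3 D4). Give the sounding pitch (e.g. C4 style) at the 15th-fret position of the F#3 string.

Each fret is one semitone, so F#3 + 15 = A4.

A4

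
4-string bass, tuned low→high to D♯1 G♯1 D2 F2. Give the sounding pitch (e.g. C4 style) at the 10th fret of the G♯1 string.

The open G♯1 string plus 10 semitones: G#–A–A#–B–…–E–F–F#.
The walk passes from B into C once, so the octave number goes from 1 to 2.
(Equivalently spelled G♭2.)

F♯2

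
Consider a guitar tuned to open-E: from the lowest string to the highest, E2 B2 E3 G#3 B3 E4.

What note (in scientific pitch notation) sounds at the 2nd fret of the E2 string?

F#2

E2 is MIDI 40. Adding 2 gives 42, which is F#2.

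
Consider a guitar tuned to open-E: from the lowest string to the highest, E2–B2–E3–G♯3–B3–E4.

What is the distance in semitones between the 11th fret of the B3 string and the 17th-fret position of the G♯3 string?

3 semitones

B3 at fret 11 → A♯4 (MIDI 70); G♯3 at fret 17 → C♯5 (MIDI 73).
70 − 73 = -3, so the two pitches are 3 semitones apart, with C♯5 the higher.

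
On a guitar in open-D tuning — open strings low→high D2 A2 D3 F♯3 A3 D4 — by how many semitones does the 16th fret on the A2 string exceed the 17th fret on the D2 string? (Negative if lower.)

A2 at fret 16 → C♯4 (MIDI 61); D2 at fret 17 → G3 (MIDI 55).
61 − 55 = 6, so the two pitches are 6 semitones apart.

6 semitones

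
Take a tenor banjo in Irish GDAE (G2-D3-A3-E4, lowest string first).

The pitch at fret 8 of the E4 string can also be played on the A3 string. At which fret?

E4 at fret 8 is E4 + 8 semitones = C5.
The open A3 string is 7 semitones below the open E4, so the same pitch on the A3 string lies at fret 8 + 7 = 15.

15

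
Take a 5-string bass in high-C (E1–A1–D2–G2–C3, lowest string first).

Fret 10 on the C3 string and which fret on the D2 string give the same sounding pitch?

20

Fret 10 on C3 is MIDI 48 + 10 = 58 (A#3). On the D2 string (open MIDI 38), that pitch is 58 − 38 = fret 20.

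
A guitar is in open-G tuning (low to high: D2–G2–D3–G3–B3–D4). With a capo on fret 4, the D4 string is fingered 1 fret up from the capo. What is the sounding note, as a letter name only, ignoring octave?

G

The capo raises the open D4 by 4 semitones to F#4; fretting 1 more gives D4 + 4 + 1 = D4 + 5 semitones, landing on G.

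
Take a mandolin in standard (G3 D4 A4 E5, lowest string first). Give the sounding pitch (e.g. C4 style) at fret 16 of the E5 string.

Each fret is one semitone, so E5 + 16 = G♯6.

G♯6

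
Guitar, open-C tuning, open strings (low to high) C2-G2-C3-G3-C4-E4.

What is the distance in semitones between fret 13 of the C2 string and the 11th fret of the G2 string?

C2 at fret 13 → C#3 (MIDI 49); G2 at fret 11 → F#3 (MIDI 54).
49 − 54 = -5, so the two pitches are 5 semitones apart, with F#3 the higher.

5 semitones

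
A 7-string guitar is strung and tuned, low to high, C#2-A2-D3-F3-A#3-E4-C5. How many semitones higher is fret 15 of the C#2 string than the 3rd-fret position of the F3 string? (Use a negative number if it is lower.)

-4 semitones

C#2 at fret 15 → E3 (MIDI 52); F3 at fret 3 → G#3 (MIDI 56).
52 − 56 = -4, so the two pitches are 4 semitones apart.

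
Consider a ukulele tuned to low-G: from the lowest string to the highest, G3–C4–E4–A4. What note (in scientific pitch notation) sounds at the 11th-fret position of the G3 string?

Each fret is one semitone, so G3 + 11 = F♯4.
(Equivalently spelled G♭4.)

F♯4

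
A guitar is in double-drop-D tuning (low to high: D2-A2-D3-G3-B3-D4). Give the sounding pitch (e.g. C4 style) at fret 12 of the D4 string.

Each fret is one semitone, so D4 + 12 = D5.

D5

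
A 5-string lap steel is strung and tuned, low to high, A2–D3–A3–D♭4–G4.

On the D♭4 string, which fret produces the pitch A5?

20

A5 is 20 semitones above the open D♭4 (Db–D–Eb–E–…–G–Ab–A), so it sits at fret 20.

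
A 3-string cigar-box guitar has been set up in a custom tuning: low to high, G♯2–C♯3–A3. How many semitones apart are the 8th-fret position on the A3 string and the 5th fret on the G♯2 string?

A3 at fret 8 → F4 (MIDI 65); G♯2 at fret 5 → C♯3 (MIDI 49).
65 − 49 = 16, so the two pitches are 16 semitones apart, with F4 the higher.

16 semitones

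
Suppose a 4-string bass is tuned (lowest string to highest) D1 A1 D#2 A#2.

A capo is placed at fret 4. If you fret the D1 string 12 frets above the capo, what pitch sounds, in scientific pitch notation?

The capo raises the open D1 by 4 semitones to F#1; fretting 12 more gives D1 + 4 + 12 = D1 + 16 semitones = F#2.
(Also written Gb.)

F#2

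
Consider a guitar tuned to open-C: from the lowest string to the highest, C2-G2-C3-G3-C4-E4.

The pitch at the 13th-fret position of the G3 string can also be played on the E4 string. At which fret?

G3 at fret 13 is G3 + 13 semitones = G#4.
The open E4 string is 9 semitones above the open G3, so the same pitch on the E4 string lies at fret 13 − 9 = 4.

4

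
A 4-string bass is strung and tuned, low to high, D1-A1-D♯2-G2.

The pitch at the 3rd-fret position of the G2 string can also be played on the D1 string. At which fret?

G2 at fret 3 is G2 + 3 semitones = A♯2.
The open D1 string is 17 semitones below the open G2, so the same pitch on the D1 string lies at fret 3 + 17 = 20.

20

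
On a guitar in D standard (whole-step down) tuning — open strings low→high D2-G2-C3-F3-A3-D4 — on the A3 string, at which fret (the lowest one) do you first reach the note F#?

9

From A3, count semitones up the chromatic scale until reaching F#: A–A#–B–C–C#–D–D#–E–F–F# — 9 steps.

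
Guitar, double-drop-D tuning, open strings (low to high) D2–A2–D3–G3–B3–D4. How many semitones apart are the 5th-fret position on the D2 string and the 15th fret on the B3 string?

31 semitones

D2 at fret 5 → G2 (MIDI 43); B3 at fret 15 → D5 (MIDI 74).
43 − 74 = -31, so the two pitches are 31 semitones apart, with D5 the higher.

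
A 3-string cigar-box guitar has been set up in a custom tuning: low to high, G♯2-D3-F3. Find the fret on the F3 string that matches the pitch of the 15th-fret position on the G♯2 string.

6

G♯2 at fret 15 is G♯2 + 15 semitones = B3.
The open F3 string is 9 semitones above the open G♯2, so the same pitch on the F3 string lies at fret 15 − 9 = 6.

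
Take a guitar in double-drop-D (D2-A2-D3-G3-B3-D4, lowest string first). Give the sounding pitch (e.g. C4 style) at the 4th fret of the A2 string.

Each fret is one semitone, so A2 + 4 = C♯3.
(Equivalently spelled D♭3.)

C♯3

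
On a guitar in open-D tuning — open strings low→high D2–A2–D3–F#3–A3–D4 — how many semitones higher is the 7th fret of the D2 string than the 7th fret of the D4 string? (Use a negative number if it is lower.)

D2 at fret 7 → A2 (MIDI 45); D4 at fret 7 → A4 (MIDI 69).
45 − 69 = -24, so the two pitches are 24 semitones apart.

-24 semitones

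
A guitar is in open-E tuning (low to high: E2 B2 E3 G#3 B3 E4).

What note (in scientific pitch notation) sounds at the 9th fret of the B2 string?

G#3

Each fret is one semitone, so B2 + 9 = G#3.
(Equivalently spelled Ab3.)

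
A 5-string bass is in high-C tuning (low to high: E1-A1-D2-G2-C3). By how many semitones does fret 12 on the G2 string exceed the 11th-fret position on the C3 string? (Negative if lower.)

-4 semitones

G2 at fret 12 → G3 (MIDI 55); C3 at fret 11 → B3 (MIDI 59).
55 − 59 = -4, so the two pitches are 4 semitones apart.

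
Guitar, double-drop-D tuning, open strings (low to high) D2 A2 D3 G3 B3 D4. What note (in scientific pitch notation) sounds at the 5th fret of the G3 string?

C4

The open G3 string plus 5 semitones: G–G#–A–A#–B–C.
The walk passes from B into C once, so the octave number goes from 3 to 4.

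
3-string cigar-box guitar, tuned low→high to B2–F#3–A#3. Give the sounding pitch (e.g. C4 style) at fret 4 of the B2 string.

D#3

The open B2 string plus 4 semitones: B–C–C#–D–D#.
The walk passes from B into C once, so the octave number goes from 2 to 3.
(Equivalently spelled Eb3.)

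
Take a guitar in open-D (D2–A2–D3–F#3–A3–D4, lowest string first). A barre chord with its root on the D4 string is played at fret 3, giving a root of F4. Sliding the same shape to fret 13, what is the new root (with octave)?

Moving from fret 3 to fret 13 shifts the root by 10 semitones.
F4 up 10 semitones is D#5.

D#5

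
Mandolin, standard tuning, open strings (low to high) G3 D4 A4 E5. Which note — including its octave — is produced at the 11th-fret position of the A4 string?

Each fret is one semitone, so A4 + 11 = G♯5.
(Equivalently spelled A♭5.)

G♯5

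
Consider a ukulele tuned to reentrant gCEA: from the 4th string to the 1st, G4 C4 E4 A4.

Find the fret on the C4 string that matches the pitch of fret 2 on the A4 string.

11

Fret 2 on A4 is MIDI 69 + 2 = 71 (B4). On the C4 string (open MIDI 60), that pitch is 71 − 60 = fret 11.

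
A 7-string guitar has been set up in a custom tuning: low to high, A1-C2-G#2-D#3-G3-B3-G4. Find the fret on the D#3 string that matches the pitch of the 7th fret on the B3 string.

15

Fret 7 on B3 is MIDI 59 + 7 = 66 (F#4). On the D#3 string (open MIDI 51), that pitch is 66 − 51 = fret 15.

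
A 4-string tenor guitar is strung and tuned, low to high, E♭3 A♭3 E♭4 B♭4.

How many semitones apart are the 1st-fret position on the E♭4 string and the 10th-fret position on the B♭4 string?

E♭4 at fret 1 → E4 (MIDI 64); B♭4 at fret 10 → A♭5 (MIDI 80).
64 − 80 = -16, so the two pitches are 16 semitones apart, with A♭5 the higher.

16 semitones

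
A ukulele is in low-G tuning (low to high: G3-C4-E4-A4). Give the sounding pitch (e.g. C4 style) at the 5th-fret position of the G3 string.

C4

Each fret is one semitone, so G3 + 5 = C4.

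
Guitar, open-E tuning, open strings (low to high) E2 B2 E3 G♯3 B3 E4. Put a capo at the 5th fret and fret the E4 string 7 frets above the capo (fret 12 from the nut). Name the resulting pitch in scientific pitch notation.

The capo raises the open E4 by 5 semitones to A4; fretting 7 more gives E4 + 5 + 7 = E4 + 12 semitones = E5.

E5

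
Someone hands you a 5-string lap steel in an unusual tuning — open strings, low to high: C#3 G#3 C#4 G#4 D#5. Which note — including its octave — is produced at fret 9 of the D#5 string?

C6

D#5 is MIDI 75. Adding 9 gives 84, which is C6.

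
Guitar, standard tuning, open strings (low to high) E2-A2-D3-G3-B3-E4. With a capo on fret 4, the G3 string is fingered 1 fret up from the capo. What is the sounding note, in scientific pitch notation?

The capo raises the open G3 by 4 semitones to B3; fretting 1 more gives G3 + 4 + 1 = G3 + 5 semitones = C4.

C4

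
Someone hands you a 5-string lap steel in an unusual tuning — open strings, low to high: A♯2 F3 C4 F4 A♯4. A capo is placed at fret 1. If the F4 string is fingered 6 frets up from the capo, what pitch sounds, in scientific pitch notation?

C5

The capo raises the open F4 by 1 semitone to F♯4; fretting 6 more gives F4 + 1 + 6 = F4 + 7 semitones = C5.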